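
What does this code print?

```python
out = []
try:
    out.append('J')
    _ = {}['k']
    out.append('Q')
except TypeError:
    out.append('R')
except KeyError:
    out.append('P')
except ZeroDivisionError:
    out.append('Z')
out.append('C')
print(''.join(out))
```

Execution trace: 'J' (try body) → 'P' (except KeyError) → 'C' (after the try/except). Output: JPC

Answer: JPC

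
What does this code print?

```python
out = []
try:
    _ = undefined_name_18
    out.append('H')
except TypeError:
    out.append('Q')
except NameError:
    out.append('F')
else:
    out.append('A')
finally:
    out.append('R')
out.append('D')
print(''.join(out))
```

Execution trace: 'F' (except NameError) → 'R' (finally) → 'D' (after the try/except). Output: FRD

Answer: FRD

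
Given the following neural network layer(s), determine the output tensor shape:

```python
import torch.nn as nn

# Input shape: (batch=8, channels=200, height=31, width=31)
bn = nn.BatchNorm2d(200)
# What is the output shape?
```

Input: (8, 200, 31, 31) -> Output: (8, 200, 31, 31)

Answer: (8, 200, 31, 31)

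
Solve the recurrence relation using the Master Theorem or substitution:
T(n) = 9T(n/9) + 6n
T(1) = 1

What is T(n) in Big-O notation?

By Master Theorem: a=9, b=9, f(n)=6n. Since log_9(9) = 1 and f(n) = Θ(n^1), Case 2 applies. T(n) = O(n log n).

Answer: O(n log n)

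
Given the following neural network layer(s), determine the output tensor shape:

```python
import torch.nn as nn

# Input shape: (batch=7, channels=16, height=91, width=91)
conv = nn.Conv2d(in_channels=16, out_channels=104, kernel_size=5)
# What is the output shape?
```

Input: (7, 16, 91, 91) -> Output: (7, 104, 87, 87)

Answer: (7, 104, 87, 87)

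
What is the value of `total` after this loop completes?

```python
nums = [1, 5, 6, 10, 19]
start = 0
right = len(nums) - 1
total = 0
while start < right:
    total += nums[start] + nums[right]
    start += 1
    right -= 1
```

Sum of pairs from ends
`total` takes the values: 0 → 20 → 35

Answer: 35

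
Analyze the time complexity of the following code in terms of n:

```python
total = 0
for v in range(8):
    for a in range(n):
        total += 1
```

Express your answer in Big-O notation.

Each loop level contributes: 1 × n. Multiplying the contributions gives O(n).

Answer: O(n)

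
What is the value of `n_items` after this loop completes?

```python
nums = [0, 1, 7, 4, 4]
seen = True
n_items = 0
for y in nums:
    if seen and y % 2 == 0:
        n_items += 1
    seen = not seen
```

Count even values at even positions
`n_items` takes the values: 0 → 1 → 2

Answer: 2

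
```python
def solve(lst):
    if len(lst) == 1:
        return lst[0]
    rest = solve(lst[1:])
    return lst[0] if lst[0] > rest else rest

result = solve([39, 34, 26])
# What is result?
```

Recursive max over [39, 34, 26] = 39

Answer: 39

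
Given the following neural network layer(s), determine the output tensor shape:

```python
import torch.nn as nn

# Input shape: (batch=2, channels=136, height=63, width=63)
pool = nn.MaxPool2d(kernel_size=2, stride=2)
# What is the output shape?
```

Input: (2, 136, 63, 63) -> Output: (2, 136, 31, 31)

Answer: (2, 136, 31, 31)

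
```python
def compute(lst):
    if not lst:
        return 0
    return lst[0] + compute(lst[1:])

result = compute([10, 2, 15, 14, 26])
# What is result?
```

10 + 2 + 15 + 14 + 26 + 0 = 67

Answer: 67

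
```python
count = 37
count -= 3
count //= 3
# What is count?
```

Trace:
`count = 37` → count = 37
`count -= 3` → count = 34
`count //= 3` → count = 11
So count = 11

Answer: 11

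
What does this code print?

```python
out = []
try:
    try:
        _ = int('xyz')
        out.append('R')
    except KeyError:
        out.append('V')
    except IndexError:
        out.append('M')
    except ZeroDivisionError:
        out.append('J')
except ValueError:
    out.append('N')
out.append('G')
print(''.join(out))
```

Execution trace: 'N' (outer except ValueError) → 'G' (after the try/except). Output: NG

Answer: NG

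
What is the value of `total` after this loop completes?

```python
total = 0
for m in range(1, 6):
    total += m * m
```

Sum of squares 1² to 5² = 55
`total` takes the values: 0 → 1 → 5 → 14 → 30 → 55

Answer: 55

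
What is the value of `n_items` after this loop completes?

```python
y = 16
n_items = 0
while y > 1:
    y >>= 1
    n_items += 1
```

Count right shifts until 1
`n_items` takes the values: 0 → 1 → 2 → 3 → 4

Answer: 4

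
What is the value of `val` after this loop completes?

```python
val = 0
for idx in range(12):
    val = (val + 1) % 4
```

Increment mod 4, 12 times = 0
`val` takes the values: 0 → 1 → 2 → 3 → 0 → 1 → 2 → 3 → 0 → 1 → 2 → 3 → 0

Answer: 0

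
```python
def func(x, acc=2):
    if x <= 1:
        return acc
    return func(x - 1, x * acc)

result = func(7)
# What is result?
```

Accumulator trace (n, acc): (7, 2) -> (6, 14) -> (5, 84) -> (4, 420) -> (3, 1680) -> (2, 5040) -> (1, 10080) -> return 10080

Answer: 10080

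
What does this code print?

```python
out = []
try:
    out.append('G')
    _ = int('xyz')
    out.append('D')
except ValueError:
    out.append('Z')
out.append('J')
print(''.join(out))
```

Execution trace: 'G' (try body) → 'Z' (except ValueError) → 'J' (after the try/except). Output: GZJ

Answer: GZJ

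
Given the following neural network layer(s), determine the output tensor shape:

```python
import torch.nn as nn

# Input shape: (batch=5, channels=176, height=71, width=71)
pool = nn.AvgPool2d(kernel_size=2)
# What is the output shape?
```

Input: (5, 176, 71, 71) -> Output: (5, 176, 35, 35)

Answer: (5, 176, 35, 35)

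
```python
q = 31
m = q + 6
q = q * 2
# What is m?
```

Trace:
`q = 31` → q = 31
`m = q + 6` → m = 37
`q = q * 2` → q = 62
So m = 37

Answer: 37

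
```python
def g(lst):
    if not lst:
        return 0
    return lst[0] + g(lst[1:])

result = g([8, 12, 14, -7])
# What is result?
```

8 + 12 + 14 + (-7) + 0 = 27

Answer: 27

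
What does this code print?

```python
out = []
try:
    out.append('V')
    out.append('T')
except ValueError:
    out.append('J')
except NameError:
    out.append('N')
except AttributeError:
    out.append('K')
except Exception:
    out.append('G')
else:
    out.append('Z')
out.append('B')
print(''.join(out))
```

Execution trace: 'V' (try body) → 'T' (try body, no exception) → 'Z' (else) → 'B' (after the try/except). Output: VTZB

Answer: VTZB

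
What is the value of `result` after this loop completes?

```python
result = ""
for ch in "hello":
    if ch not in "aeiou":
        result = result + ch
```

Remove vowels from 'hello'
`result` takes the values: "" → "h" → "hl" → "hll"

Answer: "hll"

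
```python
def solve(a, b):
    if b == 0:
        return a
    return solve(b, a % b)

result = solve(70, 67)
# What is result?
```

solve(70, 67) -> solve(67, 3) -> solve(3, 1) -> solve(1, 0) -> 1

Answer: 1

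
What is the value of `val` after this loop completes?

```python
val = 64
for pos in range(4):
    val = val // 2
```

Halve 4 times: 64 // 2^4 = 4
`val` takes the values: 64 → 32 → 16 → 8 → 4

Answer: 4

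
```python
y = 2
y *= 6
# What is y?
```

Trace:
`y = 2` → y = 2
`y *= 6` → y = 12
So y = 12

Answer: 12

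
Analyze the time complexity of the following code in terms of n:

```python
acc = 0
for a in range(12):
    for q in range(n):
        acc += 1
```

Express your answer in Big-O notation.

Each loop level contributes: 1 × n. Multiplying the contributions gives O(n).

Answer: O(n)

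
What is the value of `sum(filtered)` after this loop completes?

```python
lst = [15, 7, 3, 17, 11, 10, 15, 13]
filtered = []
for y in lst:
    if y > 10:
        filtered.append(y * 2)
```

Sum of doubled values > 10
`filtered` takes the values: [] → [30] → [30, 34] → [30, 34, 22] → [30, 34, 22, 30] → [30, 34, 22, 30, 26]
So `sum(filtered)` = 142

Answer: 142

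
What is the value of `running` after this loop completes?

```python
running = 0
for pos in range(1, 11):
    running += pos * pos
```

Sum of squares 1² to 10² = 385
`running` takes the values: 0 → 1 → 5 → 14 → 30 → 55 → 91 → 140 → 204 → 285 → 385

Answer: 385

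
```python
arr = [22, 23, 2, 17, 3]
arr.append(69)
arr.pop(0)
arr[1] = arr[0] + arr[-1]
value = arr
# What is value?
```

Trace:
`arr = [22, 23, 2, 17, 3]` → arr = [22, 23, 2, 17, 3]
`arr.append(69)` → arr = [22, 23, 2, 17, 3, 69]
`arr.pop(0)` → arr = [23, 2, 17, 3, 69]
`arr[1] = arr[0] + arr[-1]` → arr = [23, 92, 17, 3, 69]
`value = arr` → value = [23, 92, 17, 3, 69]
So value = [23, 92, 17, 3, 69]

Answer: [23, 92, 17, 3, 69]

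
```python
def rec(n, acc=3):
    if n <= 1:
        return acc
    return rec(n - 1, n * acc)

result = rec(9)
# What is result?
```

Accumulator trace (n, acc): (9, 3) -> (8, 27) -> (7, 216) -> (6, 1512) -> (5, 9072) -> (4, 45360) -> (3, 181440) -> (2, 544320) -> (1, 1088640) -> return 1088640

Answer: 1088640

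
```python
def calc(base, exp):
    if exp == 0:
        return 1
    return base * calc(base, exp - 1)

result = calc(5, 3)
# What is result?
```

calc(5, 3) = 5 * 5 * 5 = 125

Answer: 125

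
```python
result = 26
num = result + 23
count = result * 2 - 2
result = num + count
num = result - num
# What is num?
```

Trace:
`result = 26` → result = 26
`num = result + 23` → num = 49
`count = result * 2 - 2` → count = 50
`result = num + count` → result = 99
`num = result - num` → num = 50
So num = 50

Answer: 50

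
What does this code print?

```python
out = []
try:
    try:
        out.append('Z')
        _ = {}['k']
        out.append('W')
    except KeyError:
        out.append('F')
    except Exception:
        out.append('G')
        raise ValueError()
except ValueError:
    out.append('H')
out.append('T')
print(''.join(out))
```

Execution trace: 'Z' (inner try body) → 'F' (inner except KeyError) → 'T' (after the try/except). Output: ZFT

Answer: ZFT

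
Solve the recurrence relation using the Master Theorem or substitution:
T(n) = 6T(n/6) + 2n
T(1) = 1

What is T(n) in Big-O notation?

By Master Theorem: a=6, b=6, f(n)=2n. Since log_6(6) = 1 and f(n) = Θ(n^1), Case 2 applies. T(n) = O(n log n).

Answer: O(n log n)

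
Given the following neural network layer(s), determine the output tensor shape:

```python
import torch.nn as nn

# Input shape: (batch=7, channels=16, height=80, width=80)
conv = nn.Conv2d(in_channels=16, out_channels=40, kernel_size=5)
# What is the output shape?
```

Input: (7, 16, 80, 80) -> Output: (7, 40, 76, 76)

Answer: (7, 40, 76, 76)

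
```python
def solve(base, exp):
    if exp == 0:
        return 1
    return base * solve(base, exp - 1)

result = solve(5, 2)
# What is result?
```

solve(5, 2) = 5 * 5 = 25

Answer: 25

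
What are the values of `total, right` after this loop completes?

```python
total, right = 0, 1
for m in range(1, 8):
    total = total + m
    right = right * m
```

Sum and factorial of 1 to 7
`total, right` takes the values: (0, 1) → (1, 1) → (3, 1) → (3, 2) → (6, 2) → (6, 6) → (10, 6) → (10, 24) → (15, 24) → (15, 120) → (21, 120) → (21, 720) → (28, 720) → (28, 5040)

Answer: 28, 5040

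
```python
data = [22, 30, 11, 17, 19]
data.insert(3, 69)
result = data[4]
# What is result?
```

Trace:
`data = [22, 30, 11, 17, 19]` → data = [22, 30, 11, 17, 19]
`data.insert(3, 69)` → data = [22, 30, 11, 69, 17, 19]
`result = data[4]` → result = 17
So result = 17

Answer: 17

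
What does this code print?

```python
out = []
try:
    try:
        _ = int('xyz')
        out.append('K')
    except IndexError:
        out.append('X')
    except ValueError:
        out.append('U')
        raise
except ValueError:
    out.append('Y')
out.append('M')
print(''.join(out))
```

Execution trace: 'U' (inner except ValueError) → 'Y' (outer except ValueError) → 'M' (after the try/except). Output: UYM

Answer: UYM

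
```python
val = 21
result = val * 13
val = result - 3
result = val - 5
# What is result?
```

Trace:
`val = 21` → val = 21
`result = val * 13` → result = 273
`val = result - 3` → val = 270
`result = val - 5` → result = 265
So result = 265

Answer: 265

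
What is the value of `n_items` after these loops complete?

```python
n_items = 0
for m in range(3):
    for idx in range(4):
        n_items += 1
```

3 * 4 = 12
`n_items` takes the values: 0 → 1 → 2 → 3 → 4 → 5 → 6 → 7 → 8 → 9 → 10 → 11 → 12

Answer: 12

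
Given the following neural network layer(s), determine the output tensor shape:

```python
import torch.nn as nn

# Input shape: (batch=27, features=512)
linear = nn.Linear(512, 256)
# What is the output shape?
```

Input: (27, 512) -> Output: (27, 256)

Answer: (27, 256)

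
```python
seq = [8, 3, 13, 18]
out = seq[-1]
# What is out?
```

Trace:
`seq = [8, 3, 13, 18]` → seq = [8, 3, 13, 18]
`out = seq[-1]` → out = 18
So out = 18

Answer: 18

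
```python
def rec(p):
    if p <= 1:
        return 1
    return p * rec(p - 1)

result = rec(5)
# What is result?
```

rec(5) = 5 * 4 * 3 * 2 * 1 = 120

Answer: 120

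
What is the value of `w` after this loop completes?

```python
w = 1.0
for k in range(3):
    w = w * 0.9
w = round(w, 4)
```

Exponential decay: 1.0 * 0.9^3
`w` takes the values: 1.0 → 0.9 → 0.81 → 0.729

Answer: 0.729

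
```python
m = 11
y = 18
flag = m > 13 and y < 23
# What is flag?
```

Trace:
`m = 11` → m = 11
`y = 18` → y = 18
`flag = m > 13 and y < 23` → flag = False
So flag = False

Answer: False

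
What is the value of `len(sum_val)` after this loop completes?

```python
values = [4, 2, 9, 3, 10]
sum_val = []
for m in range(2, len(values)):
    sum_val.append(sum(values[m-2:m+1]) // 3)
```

Number of 3-element averages
`sum_val` takes the values: [] → [5] → [5, 4] → [5, 4, 7]
So `len(sum_val)` = 3

Answer: 3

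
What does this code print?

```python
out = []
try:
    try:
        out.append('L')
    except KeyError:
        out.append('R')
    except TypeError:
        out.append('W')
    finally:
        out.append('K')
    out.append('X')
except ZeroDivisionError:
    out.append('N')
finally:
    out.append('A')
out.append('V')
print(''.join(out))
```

Execution trace: 'L' (inner try body, no exception) → 'K' (inner finally) → 'X' (try body, no exception) → 'A' (finally) → 'V' (after the try/except). Output: LKXAV

Answer: LKXAV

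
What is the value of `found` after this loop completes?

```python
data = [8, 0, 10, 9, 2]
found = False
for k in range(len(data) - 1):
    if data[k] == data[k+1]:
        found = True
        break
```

Check consecutive duplicates in [8, 0, 10, 9, 2]
`found` takes the values: False

Answer: False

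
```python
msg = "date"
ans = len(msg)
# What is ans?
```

Trace:
`msg = "date"` → msg = 'date'
`ans = len(msg)` → ans = 4
So ans = 4

Answer: 4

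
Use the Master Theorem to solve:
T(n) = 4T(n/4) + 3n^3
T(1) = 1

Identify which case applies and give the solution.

a=4, b=4, f(n)=3n^3. log_4(4) = 1. Since c=3 > 1 and the regularity condition holds (4(n/4)^3 = (4/4^3)n^3 with 4/4^3 < 1), Case 3 applies: T(n) = Θ(f(n)) = O(n^3).

Answer: O(n^3) - Case 3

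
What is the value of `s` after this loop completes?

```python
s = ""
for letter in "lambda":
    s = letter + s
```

Reverse 'lambda'
`s` takes the values: "" → "l" → "al" → "mal" → "bmal" → "dbmal" → "adbmal"

Answer: "adbmal"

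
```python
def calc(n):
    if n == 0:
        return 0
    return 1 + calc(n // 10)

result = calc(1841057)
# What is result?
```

Count of digits of 1841057: 7

Answer: 7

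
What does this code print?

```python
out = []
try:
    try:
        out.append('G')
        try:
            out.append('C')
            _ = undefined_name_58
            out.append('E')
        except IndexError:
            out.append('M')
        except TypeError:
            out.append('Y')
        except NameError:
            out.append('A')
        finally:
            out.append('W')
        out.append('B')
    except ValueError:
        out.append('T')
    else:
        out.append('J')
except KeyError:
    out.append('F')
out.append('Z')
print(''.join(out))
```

Execution trace: 'G' (try body) → 'C' (inner try body) → 'A' (inner except NameError) → 'W' (inner finally) → 'B' (try body, no exception) → 'J' (else) → 'Z' (after the try/except). Output: GCAWBJZ

Answer: GCAWBJZ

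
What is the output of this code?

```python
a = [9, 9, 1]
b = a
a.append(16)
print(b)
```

Key concept: basic list aliasing.
Step by step:
`a = [9, 9, 1]` → a = [9, 9, 1]
`b = a` → b = [9, 9, 1] (same object as a)
`a.append(16)` → a = [9, 9, 1, 16] (same object as b); b = [9, 9, 1, 16] (same object as a)
`print(b)` → prints [9, 9, 1, 16]

Answer: [9, 9, 1, 16]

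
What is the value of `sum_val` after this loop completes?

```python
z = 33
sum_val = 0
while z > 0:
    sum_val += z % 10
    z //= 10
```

Sum digits of 33
`sum_val` takes the values: 0 → 3 → 6

Answer: 6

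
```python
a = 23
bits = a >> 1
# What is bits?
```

Trace:
`a = 23` → a = 23
`bits = a >> 1` → bits = 11
So bits = 11

Answer: 11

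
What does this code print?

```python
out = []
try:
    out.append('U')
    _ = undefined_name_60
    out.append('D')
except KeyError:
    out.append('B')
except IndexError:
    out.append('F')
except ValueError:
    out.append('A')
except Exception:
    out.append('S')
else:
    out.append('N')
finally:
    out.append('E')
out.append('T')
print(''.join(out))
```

Execution trace: 'U' (try body) → 'S' (except Exception) → 'E' (finally) → 'T' (after the try/except). Output: USET

Answer: USET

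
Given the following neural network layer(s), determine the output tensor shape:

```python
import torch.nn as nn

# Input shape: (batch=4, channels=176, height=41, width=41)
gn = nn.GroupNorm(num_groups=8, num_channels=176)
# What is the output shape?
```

Input: (4, 176, 41, 41) -> Output: (4, 176, 41, 41)

Answer: (4, 176, 41, 41)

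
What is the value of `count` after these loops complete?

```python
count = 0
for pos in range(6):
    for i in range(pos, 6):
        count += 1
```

Upper triangle: 6 + 5 + ... + 1
`count` takes the values: 0 → 1 → 2 → 3 → 4 → 5 → 6 → 7 → 8 → 9 → 10 → 11 → 12 → 13 → 14 → 15 → 16 → 17 → 18 → 19 → 20 → 21

Answer: 21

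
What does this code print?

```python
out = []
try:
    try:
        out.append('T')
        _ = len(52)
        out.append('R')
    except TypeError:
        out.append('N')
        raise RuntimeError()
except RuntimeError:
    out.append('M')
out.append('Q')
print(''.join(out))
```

Execution trace: 'T' (inner try body) → 'N' (inner except TypeError) → 'M' (outer except RuntimeError) → 'Q' (after the try/except). Output: TNMQ

Answer: TNMQ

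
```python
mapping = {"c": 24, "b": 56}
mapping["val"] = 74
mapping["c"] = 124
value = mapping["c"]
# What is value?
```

Trace:
`mapping = {"c": 24, "b": 56}` → mapping = {'c': 24, 'b': 56}
`mapping["val"] = 74` → mapping = {'c': 24, 'b': 56, 'val': 74}
`mapping["c"] = 124` → mapping = {'c': 124, 'b': 56, 'val': 74}
`value = mapping["c"]` → value = 124
So value = 124

Answer: 124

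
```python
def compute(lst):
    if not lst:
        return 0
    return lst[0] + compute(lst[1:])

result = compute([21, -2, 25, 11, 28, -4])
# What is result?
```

21 + (-2) + 25 + 11 + 28 + (-4) + 0 = 79

Answer: 79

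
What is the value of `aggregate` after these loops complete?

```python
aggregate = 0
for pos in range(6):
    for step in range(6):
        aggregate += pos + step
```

Sum of all pos+step for pos,step in 6x6
`aggregate` takes the values: 0 → 1 → 3 → 6 → 10 → 15 → 16 → 18 → 21 → 25 → 30 → 36 → 38 → 41 → 45 → 50 → 56 → 63 → 66 → 70 → 75 → 81 → 88 → 96 → 100 → 105 → 111 → 118 → 126 → 135 → 140 → 146 → 153 → 161 → 170 → 180

Answer: 180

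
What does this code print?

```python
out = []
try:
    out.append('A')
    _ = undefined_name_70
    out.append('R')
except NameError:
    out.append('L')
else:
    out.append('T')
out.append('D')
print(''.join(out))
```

Execution trace: 'A' (try body) → 'L' (except NameError) → 'D' (after the try/except). Output: ALD

Answer: ALD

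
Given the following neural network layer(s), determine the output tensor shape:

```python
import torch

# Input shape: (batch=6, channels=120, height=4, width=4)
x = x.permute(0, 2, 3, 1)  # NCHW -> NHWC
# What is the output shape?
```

Input: (6, 120, 4, 4) -> Output: (6, 4, 4, 120)

Answer: (6, 4, 4, 120)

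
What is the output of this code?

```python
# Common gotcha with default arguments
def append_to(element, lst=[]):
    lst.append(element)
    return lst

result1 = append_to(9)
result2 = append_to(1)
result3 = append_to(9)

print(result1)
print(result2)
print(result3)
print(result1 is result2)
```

Key concept: mutable default argument gotcha.
Step by step:
`result1 = append_to(9)` → result1 = [9]
`result2 = append_to(1)` → result1 = [9, 1] (same object as result2); result2 = [9, 1] (same object as result1)
`result3 = append_to(9)` → result1 = [9, 1, 9] (same object as result2, result3); result2 = [9, 1, 9] (same object as result1, result3); result3 = [9, 1, 9] (same object as result1, result2)
`print(result1)` → prints [9, 1, 9]
`print(result2)` → prints [9, 1, 9]
`print(result3)` → prints [9, 1, 9]
`print(result1 is result2)` → prints True

Answer:
[9, 1, 9]
[9, 1, 9]
[9, 1, 9]
True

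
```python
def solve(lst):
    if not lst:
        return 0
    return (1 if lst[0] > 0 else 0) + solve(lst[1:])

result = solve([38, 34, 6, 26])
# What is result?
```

Count of positive elements in [38, 34, 6, 26] = 4

Answer: 4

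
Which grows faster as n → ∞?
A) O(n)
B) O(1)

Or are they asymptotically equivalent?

O(n) vs O(1): Higher order terms dominate.

Answer: A) O(n) grows faster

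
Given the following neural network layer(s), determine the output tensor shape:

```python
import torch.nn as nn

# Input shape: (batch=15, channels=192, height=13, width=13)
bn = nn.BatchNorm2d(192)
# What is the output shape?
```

Input: (15, 192, 13, 13) -> Output: (15, 192, 13, 13)

Answer: (15, 192, 13, 13)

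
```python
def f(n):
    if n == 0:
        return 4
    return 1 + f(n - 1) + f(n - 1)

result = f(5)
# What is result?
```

f(n) = 1 + 2·f(n-1), f(0)=4. Closed form: (4+1)·2^5 - 1 = 159.

Answer: 159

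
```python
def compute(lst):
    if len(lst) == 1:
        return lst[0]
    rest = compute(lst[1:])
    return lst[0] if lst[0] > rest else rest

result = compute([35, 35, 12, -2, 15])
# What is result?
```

Recursive max over [35, 35, 12, -2, 15] = 35

Answer: 35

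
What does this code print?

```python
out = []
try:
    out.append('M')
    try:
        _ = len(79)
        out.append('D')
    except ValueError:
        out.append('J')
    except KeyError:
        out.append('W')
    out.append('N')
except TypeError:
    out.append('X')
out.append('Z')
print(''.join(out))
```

Execution trace: 'M' (try body) → 'X' (except TypeError) → 'Z' (after the try/except). Output: MXZ

Answer: MXZ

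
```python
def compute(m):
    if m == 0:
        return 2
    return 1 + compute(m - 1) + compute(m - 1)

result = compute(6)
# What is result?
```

compute(m) = 1 + 2·compute(m-1), compute(0)=2. Closed form: (2+1)·2^6 - 1 = 191.

Answer: 191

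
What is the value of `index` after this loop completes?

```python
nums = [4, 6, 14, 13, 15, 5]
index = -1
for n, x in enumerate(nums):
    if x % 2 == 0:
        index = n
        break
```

First even number index in [4, 6, 14, 13, 15, 5]
`index` takes the values: -1 → 0

Answer: 0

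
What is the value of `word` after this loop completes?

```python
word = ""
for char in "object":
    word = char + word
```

Reverse 'object'
`word` takes the values: "" → "o" → "bo" → "jbo" → "ejbo" → "cejbo" → "tcejbo"

Answer: "tcejbo"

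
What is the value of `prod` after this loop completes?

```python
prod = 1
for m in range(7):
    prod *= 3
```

3^7 = 2187
`prod` takes the values: 1 → 3 → 9 → 27 → 81 → 243 → 729 → 2187

Answer: 2187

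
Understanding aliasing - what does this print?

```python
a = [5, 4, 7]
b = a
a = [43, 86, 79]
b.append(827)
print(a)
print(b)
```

Key concept: rebinding vs mutation: a is rebound to a new list, b still points at the original.
Step by step:
`a = [5, 4, 7]` → a = [5, 4, 7]
`b = a` → b = [5, 4, 7] (same object as a)
`a = [43, 86, 79]` → a = [43, 86, 79]
`b.append(827)` → b = [5, 4, 7, 827]
`print(a)` → prints [43, 86, 79]
`print(b)` → prints [5, 4, 7, 827]

Answer:
[43, 86, 79]
[5, 4, 7, 827]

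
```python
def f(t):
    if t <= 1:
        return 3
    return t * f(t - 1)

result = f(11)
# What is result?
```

f(11) = 11 * 10 * 9 * 8 * 7 * 6 * 5 * 4 * 3 * 2 * 3 = 119750400

Answer: 119750400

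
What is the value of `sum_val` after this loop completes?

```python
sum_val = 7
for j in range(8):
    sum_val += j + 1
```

Start at 7, add 1 to 8 = 43
`sum_val` takes the values: 7 → 8 → 10 → 13 → 17 → 22 → 28 → 35 → 43

Answer: 43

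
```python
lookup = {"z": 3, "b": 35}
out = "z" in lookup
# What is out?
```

Trace:
`lookup = {"z": 3, "b": 35}` → lookup = {'z': 3, 'b': 35}
`out = "z" in lookup` → out = True
So out = True

Answer: True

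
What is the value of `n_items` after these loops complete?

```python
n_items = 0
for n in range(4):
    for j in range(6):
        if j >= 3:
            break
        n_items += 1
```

Inner breaks at 3, outer runs 4 times
`n_items` takes the values: 0 → 1 → 2 → 3 → 4 → 5 → 6 → 7 → 8 → 9 → 10 → 11 → 12

Answer: 12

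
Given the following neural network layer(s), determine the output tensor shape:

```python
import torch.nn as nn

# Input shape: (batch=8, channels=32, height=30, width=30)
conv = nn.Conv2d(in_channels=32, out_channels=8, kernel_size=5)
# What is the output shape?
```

Input: (8, 32, 30, 30) -> Output: (8, 8, 26, 26)

Answer: (8, 8, 26, 26)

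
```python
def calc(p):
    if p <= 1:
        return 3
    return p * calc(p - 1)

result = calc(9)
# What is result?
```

calc(9) = 9 * 8 * 7 * 6 * 5 * 4 * 3 * 2 * 3 = 1088640

Answer: 1088640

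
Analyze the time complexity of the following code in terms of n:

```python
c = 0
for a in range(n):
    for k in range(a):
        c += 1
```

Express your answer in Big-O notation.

Each loop level contributes: n × n. Multiplying the contributions gives O(n^2).

Answer: O(n^2)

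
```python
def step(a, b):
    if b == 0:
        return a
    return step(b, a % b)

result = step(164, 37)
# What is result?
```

step(164, 37) -> step(37, 16) -> step(16, 5) -> step(5, 1) -> step(1, 0) -> 1

Answer: 1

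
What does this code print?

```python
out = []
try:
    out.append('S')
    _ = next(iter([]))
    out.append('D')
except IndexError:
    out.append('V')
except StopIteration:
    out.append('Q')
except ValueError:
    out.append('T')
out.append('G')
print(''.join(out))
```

Execution trace: 'S' (try body) → 'Q' (except StopIteration) → 'G' (after the try/except). Output: SQG

Answer: SQG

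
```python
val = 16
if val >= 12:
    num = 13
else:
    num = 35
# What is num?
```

Trace:
`val = 16` → val = 16
`if val >= 12: ...` → val >= 12 is True → num = 13
So num = 13

Answer: 13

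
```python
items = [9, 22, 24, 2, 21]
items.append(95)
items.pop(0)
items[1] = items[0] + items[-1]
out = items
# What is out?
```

Trace:
`items = [9, 22, 24, 2, 21]` → items = [9, 22, 24, 2, 21]
`items.append(95)` → items = [9, 22, 24, 2, 21, 95]
`items.pop(0)` → items = [22, 24, 2, 21, 95]
`items[1] = items[0] + items[-1]` → items = [22, 117, 2, 21, 95]
`out = items` → out = [22, 117, 2, 21, 95]
So out = [22, 117, 2, 21, 95]

Answer: [22, 117, 2, 21, 95]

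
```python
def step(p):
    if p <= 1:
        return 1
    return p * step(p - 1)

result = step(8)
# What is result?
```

step(8) = 8 * 7 * 6 * 5 * 4 * 3 * 2 * 1 = 40320

Answer: 40320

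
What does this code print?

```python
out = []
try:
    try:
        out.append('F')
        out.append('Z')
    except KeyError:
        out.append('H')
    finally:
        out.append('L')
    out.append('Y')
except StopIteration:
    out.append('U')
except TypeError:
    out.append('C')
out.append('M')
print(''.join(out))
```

Execution trace: 'F' (inner try body) → 'Z' (inner try body, no exception) → 'L' (inner finally) → 'Y' (try body, no exception) → 'M' (after the try/except). Output: FZLYM

Answer: FZLYM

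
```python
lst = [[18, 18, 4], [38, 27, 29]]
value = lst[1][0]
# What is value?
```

Trace:
`lst = [[18, 18, 4], [38, 27, 29]]` → lst = [[18, 18, 4], [38, 27, 29]]
`value = lst[1][0]` → value = 38
So value = 38

Answer: 38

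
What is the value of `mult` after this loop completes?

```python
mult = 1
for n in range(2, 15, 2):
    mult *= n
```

Product of even numbers 2 to 14
`mult` takes the values: 1 → 2 → 8 → 48 → 384 → 3840 → 46080 → 645120

Answer: 645120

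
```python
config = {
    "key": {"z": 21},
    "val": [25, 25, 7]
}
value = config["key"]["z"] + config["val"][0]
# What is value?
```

Trace:
`config = { ...` → config = {'key': {'z': 21}, 'val': [25, 25, 7]}
`value = config["key"]["z"] + config["val"][0]` → value = 46
So value = 46

Answer: 46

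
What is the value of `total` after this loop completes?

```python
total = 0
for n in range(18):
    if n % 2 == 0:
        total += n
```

Sum of even numbers 0 to 17
`total` takes the values: 0 → 2 → 6 → 12 → 20 → 30 → 42 → 56 → 72

Answer: 72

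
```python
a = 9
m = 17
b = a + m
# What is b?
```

Trace:
`a = 9` → a = 9
`m = 17` → m = 17
`b = a + m` → b = 26
So b = 26

Answer: 26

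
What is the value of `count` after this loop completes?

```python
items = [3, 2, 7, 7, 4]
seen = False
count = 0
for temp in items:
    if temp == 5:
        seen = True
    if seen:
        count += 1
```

Count elements after first 5 in [3, 2, 7, 7, 4]
`count` takes the values: 0

Answer: 0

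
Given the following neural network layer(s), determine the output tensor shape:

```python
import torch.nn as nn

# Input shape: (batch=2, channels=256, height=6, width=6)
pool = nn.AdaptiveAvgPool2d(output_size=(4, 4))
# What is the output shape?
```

Input: (2, 256, 6, 6) -> Output: (2, 256, 4, 4)

Answer: (2, 256, 4, 4)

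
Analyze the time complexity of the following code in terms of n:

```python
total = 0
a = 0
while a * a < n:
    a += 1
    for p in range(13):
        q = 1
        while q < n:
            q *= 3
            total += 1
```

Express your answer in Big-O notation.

Each loop level contributes: √n × 1 × log n. Multiplying the contributions gives O(√n log n).

Answer: O(√n log n)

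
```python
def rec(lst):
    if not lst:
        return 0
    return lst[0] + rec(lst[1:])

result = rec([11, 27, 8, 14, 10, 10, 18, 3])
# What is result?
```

11 + 27 + 8 + 14 + 10 + 10 + 18 + 3 + 0 = 101

Answer: 101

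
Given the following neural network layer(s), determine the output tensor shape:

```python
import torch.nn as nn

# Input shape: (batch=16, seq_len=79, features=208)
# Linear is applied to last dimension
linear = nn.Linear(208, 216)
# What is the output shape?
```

Input: (16, 79, 208) -> Output: (16, 79, 216)

Answer: (16, 79, 216)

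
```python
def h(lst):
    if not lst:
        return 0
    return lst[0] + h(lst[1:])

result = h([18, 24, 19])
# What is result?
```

18 + 24 + 19 + 0 = 61

Answer: 61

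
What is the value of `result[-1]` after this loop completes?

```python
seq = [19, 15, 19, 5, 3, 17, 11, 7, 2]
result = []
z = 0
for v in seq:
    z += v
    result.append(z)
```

Cumulative sum ends at 98
`result` takes the values: [] → [19] → [19, 34] → [19, 34, 53] → [19, 34, 53, 58] → [19, 34, 53, 58, 61] → [19, 34, 53, 58, 61, 78] → [19, 34, 53, 58, 61, 78, 89] → [19, 34, 53, 58, 61, 78, 89, 96] → [19, 34, 53, 58, 61, 78, 89, 96, 98]
So `result[-1]` = 98

Answer: 98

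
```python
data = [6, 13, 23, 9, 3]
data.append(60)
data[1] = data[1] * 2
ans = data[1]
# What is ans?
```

Trace:
`data = [6, 13, 23, 9, 3]` → data = [6, 13, 23, 9, 3]
`data.append(60)` → data = [6, 13, 23, 9, 3, 60]
`data[1] = data[1] * 2` → data = [6, 26, 23, 9, 3, 60]
`ans = data[1]` → ans = 26
So ans = 26

Answer: 26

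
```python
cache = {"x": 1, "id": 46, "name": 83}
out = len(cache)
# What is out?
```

Trace:
`cache = {"x": 1, "id": 46, "name": 83}` → cache = {'x': 1, 'id': 46, 'name': 83}
`out = len(cache)` → out = 3
So out = 3

Answer: 3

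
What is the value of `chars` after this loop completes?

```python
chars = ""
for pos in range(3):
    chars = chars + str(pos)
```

Concatenate digits 0 to 2
`chars` takes the values: "" → "0" → "01" → "012"

Answer: "012"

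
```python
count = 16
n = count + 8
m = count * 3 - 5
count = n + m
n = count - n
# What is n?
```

Trace:
`count = 16` → count = 16
`n = count + 8` → n = 24
`m = count * 3 - 5` → m = 43
`count = n + m` → count = 67
`n = count - n` → n = 43
So n = 43

Answer: 43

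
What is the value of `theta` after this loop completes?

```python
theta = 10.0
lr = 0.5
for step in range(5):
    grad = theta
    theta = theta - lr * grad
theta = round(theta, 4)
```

Gradient descent: w = 10.0 * (1 - 0.5)^5
`theta` takes the values: 10.0 → 5.0 → 2.5 → 1.25 → 0.625 → 0.3125

Answer: 0.3125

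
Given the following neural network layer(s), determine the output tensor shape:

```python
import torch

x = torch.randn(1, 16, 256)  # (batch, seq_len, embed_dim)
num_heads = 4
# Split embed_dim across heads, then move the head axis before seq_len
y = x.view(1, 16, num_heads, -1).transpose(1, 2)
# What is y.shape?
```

Input: (1, 16, 256) -> head_dim = 256 // 4 = 64; after view: (1, 16, 4, 64) -> after transpose(1, 2): (1, 4, 16, 64) -> Output: (1, 4, 16, 64)

Answer: (1, 4, 16, 64)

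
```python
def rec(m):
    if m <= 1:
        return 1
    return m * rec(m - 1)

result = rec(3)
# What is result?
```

rec(3) = 3 * 2 * 1 = 6

Answer: 6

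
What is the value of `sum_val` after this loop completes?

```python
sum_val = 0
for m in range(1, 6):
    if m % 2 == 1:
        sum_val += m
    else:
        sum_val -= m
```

Add odd, subtract even
`sum_val` takes the values: 0 → 1 → -1 → 2 → -2 → 3

Answer: 3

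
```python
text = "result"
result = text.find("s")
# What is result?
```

Trace:
`text = "result"` → text = 'result'
`result = text.find("s")` → result = 2
So result = 2

Answer: 2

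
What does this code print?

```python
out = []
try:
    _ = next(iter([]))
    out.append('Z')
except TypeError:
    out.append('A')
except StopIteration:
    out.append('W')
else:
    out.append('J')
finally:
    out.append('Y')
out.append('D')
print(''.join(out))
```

Execution trace: 'W' (except StopIteration) → 'Y' (finally) → 'D' (after the try/except). Output: WYD

Answer: WYD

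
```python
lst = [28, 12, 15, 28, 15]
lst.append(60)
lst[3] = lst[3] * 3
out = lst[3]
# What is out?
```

Trace:
`lst = [28, 12, 15, 28, 15]` → lst = [28, 12, 15, 28, 15]
`lst.append(60)` → lst = [28, 12, 15, 28, 15, 60]
`lst[3] = lst[3] * 3` → lst = [28, 12, 15, 84, 15, 60]
`out = lst[3]` → out = 84
So out = 84

Answer: 84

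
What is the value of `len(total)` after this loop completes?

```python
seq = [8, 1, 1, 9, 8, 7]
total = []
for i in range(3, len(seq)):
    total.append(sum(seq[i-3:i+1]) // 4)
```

Number of 4-element averages
`total` takes the values: [] → [4] → [4, 4] → [4, 4, 6]
So `len(total)` = 3

Answer: 3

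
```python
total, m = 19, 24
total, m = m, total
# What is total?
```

Trace:
`total, m = 19, 24` → total = 19; m = 24
`total, m = m, total` → total = 24; m = 19
So total = 24

Answer: 24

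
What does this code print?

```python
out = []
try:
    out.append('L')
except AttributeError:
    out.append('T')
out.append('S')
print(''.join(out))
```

Execution trace: 'L' (try body, no exception) → 'S' (after the try/except). Output: LS

Answer: LS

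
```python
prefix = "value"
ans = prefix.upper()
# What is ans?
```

Trace:
`prefix = "value"` → prefix = 'value'
`ans = prefix.upper()` → ans = 'VALUE'
So ans = 'VALUE'

Answer: 'VALUE'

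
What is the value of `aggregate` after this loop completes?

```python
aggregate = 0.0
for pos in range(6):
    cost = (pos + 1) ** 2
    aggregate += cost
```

Sum of squared losses 1² + 2² + ... + 6²
`aggregate` takes the values: 0.0 → 1.0 → 5.0 → 14.0 → 30.0 → 55.0 → 91.0

Answer: 91.0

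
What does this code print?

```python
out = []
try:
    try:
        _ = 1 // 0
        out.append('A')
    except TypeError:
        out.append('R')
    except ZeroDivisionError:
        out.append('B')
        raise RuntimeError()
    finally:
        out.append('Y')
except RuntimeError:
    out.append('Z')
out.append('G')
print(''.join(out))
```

Execution trace: 'B' (inner except ZeroDivisionError) → 'Y' (inner finally) → 'Z' (outer except RuntimeError) → 'G' (after the try/except). Output: BYZG

Answer: BYZG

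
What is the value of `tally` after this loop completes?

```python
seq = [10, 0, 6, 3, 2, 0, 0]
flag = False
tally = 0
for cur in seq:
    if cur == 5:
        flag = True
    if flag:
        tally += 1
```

Count elements after first 5 in [10, 0, 6, 3, 2, 0, 0]
`tally` takes the values: 0

Answer: 0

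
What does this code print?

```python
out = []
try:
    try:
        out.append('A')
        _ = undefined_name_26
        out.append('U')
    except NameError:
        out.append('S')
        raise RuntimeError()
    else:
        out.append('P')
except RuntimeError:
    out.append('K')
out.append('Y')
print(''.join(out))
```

Execution trace: 'A' (inner try body) → 'S' (inner except NameError) → 'K' (outer except RuntimeError) → 'Y' (after the try/except). Output: ASKY

Answer: ASKY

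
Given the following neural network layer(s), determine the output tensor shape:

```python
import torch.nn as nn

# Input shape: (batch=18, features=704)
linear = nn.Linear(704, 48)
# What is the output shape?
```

Input: (18, 704) -> Output: (18, 48)

Answer: (18, 48)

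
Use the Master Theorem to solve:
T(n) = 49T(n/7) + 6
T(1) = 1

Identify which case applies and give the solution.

a=49, b=7, f(n)=6. log_7(49) = 2. Since c=0 < 2, Case 1 applies: T(n) = Θ(n^log_b(a)) = O(n^2).

Answer: O(n^2) - Case 1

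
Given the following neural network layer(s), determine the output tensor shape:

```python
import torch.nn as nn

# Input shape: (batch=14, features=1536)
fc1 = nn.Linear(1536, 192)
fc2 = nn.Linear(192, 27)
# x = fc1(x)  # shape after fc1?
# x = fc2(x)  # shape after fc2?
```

Input: (14, 1536) -> after fc1: (14, 192) -> Output: (14, 27)

Answer: (14, 27)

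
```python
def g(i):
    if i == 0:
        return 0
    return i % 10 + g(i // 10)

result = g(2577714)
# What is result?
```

Sum of digits of 2577714: 4 + 1 + 7 + 7 + 7 + 5 + 2 = 33

Answer: 33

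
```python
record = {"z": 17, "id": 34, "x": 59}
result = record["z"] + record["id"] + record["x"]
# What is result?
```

Trace:
`record = {"z": 17, "id": 34, "x": 59}` → record = {'z': 17, 'id': 34, 'x': 59}
`result = record["z"] + record["id"] + record["x"]` → result = 110
So result = 110

Answer: 110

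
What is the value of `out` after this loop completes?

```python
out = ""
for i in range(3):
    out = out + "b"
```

Repeat 'b' 3 times
`out` takes the values: "" → "b" → "bb" → "bbb"

Answer: "bbb"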